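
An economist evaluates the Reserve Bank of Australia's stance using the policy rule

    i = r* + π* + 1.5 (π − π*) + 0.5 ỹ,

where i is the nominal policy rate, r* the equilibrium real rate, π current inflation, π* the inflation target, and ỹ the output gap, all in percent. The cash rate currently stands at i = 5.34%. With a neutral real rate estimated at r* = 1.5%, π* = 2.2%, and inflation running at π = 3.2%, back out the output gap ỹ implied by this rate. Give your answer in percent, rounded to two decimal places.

0.5 ỹ = 5.34 − 1.5 − 2.2 − 1.5 × (3.2 − 2.2) = 0.14
ỹ = 0.14 / 0.5 = 0.28

0.28%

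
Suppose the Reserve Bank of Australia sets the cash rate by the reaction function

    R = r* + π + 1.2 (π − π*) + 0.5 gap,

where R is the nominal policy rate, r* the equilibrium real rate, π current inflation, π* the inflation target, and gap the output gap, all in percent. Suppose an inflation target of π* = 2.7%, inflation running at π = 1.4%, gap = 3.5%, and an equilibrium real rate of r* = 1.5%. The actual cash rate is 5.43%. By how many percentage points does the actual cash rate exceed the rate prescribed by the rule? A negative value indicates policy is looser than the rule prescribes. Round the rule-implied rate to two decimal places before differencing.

R = 1.5 + 1.4 + 1.2 × (1.4 − 2.7) + 0.5 × 3.5
   = 1.5 + 1.4 − 1.56 + 1.75 = 3.09
Deviation = 5.43 − 3.09 = 2.34 pp.

2.34 pp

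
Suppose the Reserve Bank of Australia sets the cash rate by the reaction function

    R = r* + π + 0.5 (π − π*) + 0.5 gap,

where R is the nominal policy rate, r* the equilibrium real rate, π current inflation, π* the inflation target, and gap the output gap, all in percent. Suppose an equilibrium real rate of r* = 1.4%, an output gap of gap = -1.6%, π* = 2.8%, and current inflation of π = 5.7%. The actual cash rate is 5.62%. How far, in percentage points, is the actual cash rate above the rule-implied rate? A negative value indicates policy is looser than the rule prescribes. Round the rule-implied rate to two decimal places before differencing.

R = 1.4 + 5.7 + 0.5 × (5.7 − 2.8) + 0.5 × (-1.6)
   = 1.4 + 5.7 + 1.45 − 0.8 = 7.75
Deviation = 5.62 − 7.75 = -2.13 pp.

-2.13 pp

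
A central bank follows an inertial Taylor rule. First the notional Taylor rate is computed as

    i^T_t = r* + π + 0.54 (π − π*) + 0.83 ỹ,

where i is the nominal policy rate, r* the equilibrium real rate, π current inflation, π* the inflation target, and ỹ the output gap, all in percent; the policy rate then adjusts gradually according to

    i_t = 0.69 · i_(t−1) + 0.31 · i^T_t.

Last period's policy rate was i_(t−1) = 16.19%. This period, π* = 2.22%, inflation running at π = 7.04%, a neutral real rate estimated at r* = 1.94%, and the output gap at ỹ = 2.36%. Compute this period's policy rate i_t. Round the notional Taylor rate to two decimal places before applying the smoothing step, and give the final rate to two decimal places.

i^T_t = 1.94 + 7.04 + 0.54 × (7.04 − 2.22) + 0.83 × 2.36
   = 1.94 + 7.04 + 2.6028 + 1.9588 = 13.54
i_t = 0.69 × 16.19 + 0.31 × 13.54 = 11.1711 + 4.1974 = 15.37

15.37%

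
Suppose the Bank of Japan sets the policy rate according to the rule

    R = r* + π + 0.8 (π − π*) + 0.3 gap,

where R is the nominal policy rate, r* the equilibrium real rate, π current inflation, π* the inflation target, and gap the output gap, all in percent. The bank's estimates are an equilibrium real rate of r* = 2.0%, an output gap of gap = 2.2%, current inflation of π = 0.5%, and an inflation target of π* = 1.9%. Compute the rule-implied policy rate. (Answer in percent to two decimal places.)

R = 2.0 + 0.5 + 0.8 × (0.5 − 1.9) + 0.3 × 2.2
   = 2.0 + 0.5 − 1.12 + 0.66 = 2.04

2.04%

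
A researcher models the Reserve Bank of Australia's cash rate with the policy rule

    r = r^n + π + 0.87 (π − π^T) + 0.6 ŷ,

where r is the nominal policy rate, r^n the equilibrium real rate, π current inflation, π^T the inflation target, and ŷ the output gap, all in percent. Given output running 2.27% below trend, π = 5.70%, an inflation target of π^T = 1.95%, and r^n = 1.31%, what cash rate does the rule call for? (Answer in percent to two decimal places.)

Output 2.27% below potential → ŷ = -2.27.
r = 1.31 + 5.70 + 0.87 × (5.70 − 1.95) + 0.6 × (-2.27)
   = 1.31 + 5.7 + 3.2625 − 1.362 = 8.91

8.91%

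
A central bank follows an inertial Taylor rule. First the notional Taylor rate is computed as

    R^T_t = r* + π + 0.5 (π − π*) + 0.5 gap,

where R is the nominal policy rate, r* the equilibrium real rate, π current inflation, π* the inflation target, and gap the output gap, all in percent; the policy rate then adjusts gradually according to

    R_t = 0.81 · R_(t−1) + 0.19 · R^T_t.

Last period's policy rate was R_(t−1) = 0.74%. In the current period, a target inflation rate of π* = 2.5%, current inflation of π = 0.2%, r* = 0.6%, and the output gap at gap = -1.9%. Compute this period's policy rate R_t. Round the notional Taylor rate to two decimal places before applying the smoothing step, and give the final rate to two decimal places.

0.35%

R^T_t = 0.6 + 0.2 + 0.5 × (0.2 − 2.5) + 0.5 × (-1.9)
   = 0.6 + 0.2 − 1.15 − 0.95 = -1.30
R_t = 0.81 × 0.74 + 0.19 × (-1.30) = 0.5994 − 0.247 = 0.35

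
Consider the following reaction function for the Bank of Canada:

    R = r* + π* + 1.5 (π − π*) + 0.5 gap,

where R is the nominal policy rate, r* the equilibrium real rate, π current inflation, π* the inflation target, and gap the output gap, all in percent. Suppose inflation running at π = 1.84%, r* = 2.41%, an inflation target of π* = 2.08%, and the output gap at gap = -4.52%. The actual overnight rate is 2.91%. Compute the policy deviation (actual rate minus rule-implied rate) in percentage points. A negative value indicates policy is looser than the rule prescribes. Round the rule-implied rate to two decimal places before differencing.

R = 2.41 + 2.08 + 1.5 × (1.84 − 2.08) + 0.5 × (-4.52)
   = 2.41 + 2.08 − 0.36 − 2.26 = 1.87
Deviation = 2.91 − 1.87 = 1.04 pp.

1.04 pp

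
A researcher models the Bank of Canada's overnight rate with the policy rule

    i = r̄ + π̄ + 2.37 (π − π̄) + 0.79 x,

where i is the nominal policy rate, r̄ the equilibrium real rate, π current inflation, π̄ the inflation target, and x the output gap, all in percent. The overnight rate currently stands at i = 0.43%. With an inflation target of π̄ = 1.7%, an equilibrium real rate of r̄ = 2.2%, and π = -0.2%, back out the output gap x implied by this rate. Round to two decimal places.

1.31%

0.79 x = 0.43 − 2.2 − 1.7 − 2.37 × ((-0.2) − 1.7) = 1.033
x = 1.033 / 0.79 = 1.31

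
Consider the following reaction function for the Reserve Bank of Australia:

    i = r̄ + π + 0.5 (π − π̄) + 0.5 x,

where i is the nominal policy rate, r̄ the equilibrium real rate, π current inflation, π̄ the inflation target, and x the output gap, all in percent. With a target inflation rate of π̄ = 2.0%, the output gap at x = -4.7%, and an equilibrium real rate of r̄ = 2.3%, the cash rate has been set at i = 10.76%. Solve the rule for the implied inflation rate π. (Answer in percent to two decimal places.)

Collecting π: i = r̄ + (1 + 0.5) π − 0.5 π̄ + 0.5 x
1.5 π = 10.76 − 2.3 + 0.5 × 2.0 − 0.5 × (-4.7) = 11.81
π = 11.81 / 1.5 = 7.87

7.87%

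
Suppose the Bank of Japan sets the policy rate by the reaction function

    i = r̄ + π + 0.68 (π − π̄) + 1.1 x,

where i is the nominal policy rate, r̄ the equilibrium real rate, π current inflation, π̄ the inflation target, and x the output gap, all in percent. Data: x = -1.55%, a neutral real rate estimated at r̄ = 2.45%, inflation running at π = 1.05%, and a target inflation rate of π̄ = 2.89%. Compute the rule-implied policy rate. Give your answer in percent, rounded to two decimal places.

0.54%

i = 2.45 + 1.05 + 0.68 × (1.05 − 2.89) + 1.1 × (-1.55)
   = 2.45 + 1.05 − 1.2512 − 1.705 = 0.54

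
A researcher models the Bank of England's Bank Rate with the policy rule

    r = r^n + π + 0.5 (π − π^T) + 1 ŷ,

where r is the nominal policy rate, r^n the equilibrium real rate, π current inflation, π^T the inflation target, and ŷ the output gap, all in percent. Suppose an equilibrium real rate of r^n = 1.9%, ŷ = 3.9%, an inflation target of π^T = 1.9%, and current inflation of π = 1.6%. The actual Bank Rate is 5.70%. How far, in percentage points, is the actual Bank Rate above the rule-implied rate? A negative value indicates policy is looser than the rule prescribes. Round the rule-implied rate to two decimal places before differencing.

r = 1.9 + 1.6 + 0.5 × (1.6 − 1.9) + 1 × 3.9
   = 1.9 + 1.6 − 0.15 + 3.9 = 7.25
Deviation = 5.70 − 7.25 = -1.55 pp.

-1.55 pp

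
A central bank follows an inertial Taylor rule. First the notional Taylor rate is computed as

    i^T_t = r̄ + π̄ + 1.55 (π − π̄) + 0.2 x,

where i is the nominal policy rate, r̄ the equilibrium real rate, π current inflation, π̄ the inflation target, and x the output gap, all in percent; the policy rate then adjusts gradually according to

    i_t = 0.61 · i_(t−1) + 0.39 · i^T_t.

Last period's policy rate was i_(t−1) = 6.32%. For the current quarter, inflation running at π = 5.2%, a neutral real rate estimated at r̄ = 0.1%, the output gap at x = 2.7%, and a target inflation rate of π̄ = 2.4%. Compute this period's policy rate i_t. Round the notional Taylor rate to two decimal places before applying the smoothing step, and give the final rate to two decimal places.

i^T_t = 0.1 + 2.4 + 1.55 × (5.2 − 2.4) + 0.2 × 2.7
   = 0.1 + 2.4 + 4.34 + 0.54 = 7.38
i_t = 0.61 × 6.32 + 0.39 × 7.38 = 3.8552 + 2.8782 = 6.73

6.73%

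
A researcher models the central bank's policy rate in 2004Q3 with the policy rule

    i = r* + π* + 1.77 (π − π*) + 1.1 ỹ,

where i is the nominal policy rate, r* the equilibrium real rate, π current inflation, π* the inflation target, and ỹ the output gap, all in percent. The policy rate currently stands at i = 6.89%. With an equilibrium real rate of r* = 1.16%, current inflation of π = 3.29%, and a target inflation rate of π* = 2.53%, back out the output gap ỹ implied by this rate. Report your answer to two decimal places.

1.69%

1.1 ỹ = 6.89 − 1.16 − 2.53 − 1.77 × (3.29 − 2.53) = 1.8548
ỹ = 1.8548 / 1.1 = 1.69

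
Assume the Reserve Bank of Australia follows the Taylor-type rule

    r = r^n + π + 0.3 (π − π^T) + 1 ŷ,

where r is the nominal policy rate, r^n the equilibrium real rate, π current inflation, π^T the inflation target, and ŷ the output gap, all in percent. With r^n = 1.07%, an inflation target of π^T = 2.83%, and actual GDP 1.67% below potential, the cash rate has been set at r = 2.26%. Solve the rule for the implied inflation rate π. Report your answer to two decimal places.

2.85%

Output 1.67% below potential → ŷ = -1.67.
Collecting π: r = r^n + (1 + 0.3) π − 0.3 π^T + 1 ŷ
1.3 π = 2.26 − 1.07 + 0.3 × 2.83 − 1 × (-1.67) = 3.709
π = 3.709 / 1.3 = 2.85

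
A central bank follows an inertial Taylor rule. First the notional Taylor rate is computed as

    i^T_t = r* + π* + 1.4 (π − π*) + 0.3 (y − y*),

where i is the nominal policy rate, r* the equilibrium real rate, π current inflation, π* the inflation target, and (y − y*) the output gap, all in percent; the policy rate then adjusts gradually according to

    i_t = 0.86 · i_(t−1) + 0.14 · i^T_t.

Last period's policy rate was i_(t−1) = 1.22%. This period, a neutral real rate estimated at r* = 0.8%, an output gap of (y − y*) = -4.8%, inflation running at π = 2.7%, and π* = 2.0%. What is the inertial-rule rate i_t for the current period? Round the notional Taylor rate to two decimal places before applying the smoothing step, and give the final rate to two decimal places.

1.38%

i^T_t = 0.8 + 2.0 + 1.4 × (2.7 − 2.0) + 0.3 × (-4.8)
   = 0.8 + 2 + 0.98 − 1.44 = 2.34
i_t = 0.86 × 1.22 + 0.14 × 2.34 = 1.0492 + 0.3276 = 1.38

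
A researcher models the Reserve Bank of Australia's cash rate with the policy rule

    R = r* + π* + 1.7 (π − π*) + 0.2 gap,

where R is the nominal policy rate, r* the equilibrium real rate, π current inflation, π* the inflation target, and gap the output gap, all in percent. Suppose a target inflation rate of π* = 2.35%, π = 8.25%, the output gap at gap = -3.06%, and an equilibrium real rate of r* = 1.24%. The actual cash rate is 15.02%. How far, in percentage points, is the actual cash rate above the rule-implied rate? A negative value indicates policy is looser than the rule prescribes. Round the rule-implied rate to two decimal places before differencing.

2.01 pp

R = 1.24 + 2.35 + 1.7 × (8.25 − 2.35) + 0.2 × (-3.06)
   = 1.24 + 2.35 + 10.03 − 0.612 = 13.01
Deviation = 15.02 − 13.01 = 2.01 pp.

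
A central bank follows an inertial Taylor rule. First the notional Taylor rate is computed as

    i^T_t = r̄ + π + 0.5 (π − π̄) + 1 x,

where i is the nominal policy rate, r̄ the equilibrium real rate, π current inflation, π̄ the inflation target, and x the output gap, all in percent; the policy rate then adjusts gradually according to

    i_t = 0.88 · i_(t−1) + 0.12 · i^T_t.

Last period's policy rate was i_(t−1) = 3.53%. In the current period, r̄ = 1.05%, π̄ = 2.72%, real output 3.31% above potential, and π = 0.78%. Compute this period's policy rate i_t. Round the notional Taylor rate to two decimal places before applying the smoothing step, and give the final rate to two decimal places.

Output 3.31% above potential → x = 3.31.
i^T_t = 1.05 + 0.78 + 0.5 × (0.78 − 2.72) + 1 × 3.31
   = 1.05 + 0.78 − 0.97 + 3.31 = 4.17
i_t = 0.88 × 3.53 + 0.12 × 4.17 = 3.1064 + 0.5004 = 3.61

3.61%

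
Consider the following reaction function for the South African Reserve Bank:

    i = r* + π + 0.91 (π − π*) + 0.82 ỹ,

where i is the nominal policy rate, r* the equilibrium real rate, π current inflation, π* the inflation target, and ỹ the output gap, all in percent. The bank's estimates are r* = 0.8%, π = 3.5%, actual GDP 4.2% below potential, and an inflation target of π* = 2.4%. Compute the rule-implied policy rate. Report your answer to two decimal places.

1.86%

Output 4.2% below potential → ỹ = -4.2.
i = 0.8 + 3.5 + 0.91 × (3.5 − 2.4) + 0.82 × (-4.2)
   = 0.8 + 3.5 + 1.001 − 3.444 = 1.86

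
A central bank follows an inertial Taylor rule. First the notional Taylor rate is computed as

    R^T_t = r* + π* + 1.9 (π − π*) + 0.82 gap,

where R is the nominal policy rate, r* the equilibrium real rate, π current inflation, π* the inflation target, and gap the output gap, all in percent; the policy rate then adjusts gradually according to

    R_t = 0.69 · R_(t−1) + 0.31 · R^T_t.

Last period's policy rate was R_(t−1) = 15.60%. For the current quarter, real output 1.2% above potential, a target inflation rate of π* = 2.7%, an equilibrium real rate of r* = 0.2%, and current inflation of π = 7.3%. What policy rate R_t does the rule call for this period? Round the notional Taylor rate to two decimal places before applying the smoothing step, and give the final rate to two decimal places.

Output 1.2% above potential → gap = 1.2.
R^T_t = 0.2 + 2.7 + 1.9 × (7.3 − 2.7) + 0.82 × 1.2
   = 0.2 + 2.7 + 8.74 + 0.984 = 12.62
R_t = 0.69 × 15.60 + 0.31 × 12.62 = 10.764 + 3.9122 = 14.68

14.68%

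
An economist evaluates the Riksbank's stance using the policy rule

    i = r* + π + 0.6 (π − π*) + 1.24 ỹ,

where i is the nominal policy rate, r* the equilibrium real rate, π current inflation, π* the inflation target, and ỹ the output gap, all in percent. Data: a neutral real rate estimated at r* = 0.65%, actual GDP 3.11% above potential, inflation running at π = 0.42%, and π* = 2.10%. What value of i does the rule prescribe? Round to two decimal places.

Output 3.11% above potential → ỹ = 3.11.
i = 0.65 + 0.42 + 0.6 × (0.42 − 2.10) + 1.24 × 3.11
   = 0.65 + 0.42 − 1.008 + 3.8564 = 3.92

3.92%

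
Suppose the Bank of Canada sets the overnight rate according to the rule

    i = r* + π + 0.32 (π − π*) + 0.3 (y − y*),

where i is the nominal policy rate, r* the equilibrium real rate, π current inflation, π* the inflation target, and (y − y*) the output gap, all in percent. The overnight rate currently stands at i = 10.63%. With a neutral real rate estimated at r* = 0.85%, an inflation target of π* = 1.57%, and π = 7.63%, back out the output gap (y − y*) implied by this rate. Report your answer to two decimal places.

0.70%

0.3 (y − y*) = 10.63 − 0.85 − 7.63 − 0.32 × (7.63 − 1.57) = 0.2108
(y − y*) = 0.2108 / 0.3 = 0.70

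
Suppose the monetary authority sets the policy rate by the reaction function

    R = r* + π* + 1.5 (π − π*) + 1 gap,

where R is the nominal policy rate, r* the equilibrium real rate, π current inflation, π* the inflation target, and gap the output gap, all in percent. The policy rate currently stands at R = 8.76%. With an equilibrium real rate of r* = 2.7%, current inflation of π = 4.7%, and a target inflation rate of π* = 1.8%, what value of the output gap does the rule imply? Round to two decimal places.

1 gap = 8.76 − 2.7 − 1.8 − 1.5 × (4.7 − 1.8) = -0.09
gap = -0.09 / 1 = -0.09

-0.09%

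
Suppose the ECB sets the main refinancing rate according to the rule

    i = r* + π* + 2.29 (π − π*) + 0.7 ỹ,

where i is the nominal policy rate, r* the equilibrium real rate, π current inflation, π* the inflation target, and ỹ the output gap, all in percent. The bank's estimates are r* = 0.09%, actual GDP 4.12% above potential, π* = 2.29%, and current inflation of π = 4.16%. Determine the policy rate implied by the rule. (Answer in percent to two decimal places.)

Output 4.12% above potential → ỹ = 4.12.
i = 0.09 + 2.29 + 2.29 × (4.16 − 2.29) + 0.7 × 4.12
   = 0.09 + 2.29 + 4.2823 + 2.884 = 9.55

9.55%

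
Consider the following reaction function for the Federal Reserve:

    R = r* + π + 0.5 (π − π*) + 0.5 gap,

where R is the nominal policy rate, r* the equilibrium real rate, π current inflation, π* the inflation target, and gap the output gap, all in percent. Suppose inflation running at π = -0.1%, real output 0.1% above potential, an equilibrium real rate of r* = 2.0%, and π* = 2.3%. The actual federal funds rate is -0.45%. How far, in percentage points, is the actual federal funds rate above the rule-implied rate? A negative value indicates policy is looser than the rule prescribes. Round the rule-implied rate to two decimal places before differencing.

Output 0.1% above potential → gap = 0.1.
R = 2.0 + (-0.1) + 0.5 × (-0.1 − 2.3) + 0.5 × 0.1
   = 2.0 − 0.1 − 1.2 + 0.05 = 0.75
Deviation = -0.45 − 0.75 = -1.20 pp.

-1.20 pp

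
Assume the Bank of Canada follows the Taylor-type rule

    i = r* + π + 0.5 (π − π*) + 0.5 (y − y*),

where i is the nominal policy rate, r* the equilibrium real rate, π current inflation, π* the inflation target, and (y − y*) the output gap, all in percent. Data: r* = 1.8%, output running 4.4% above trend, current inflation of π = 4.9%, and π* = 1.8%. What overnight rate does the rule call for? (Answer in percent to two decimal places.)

10.45%

Output 4.4% above potential → (y − y*) = 4.4.
i = 1.8 + 4.9 + 0.5 × (4.9 − 1.8) + 0.5 × 4.4
   = 1.8 + 4.9 + 1.55 + 2.2 = 10.45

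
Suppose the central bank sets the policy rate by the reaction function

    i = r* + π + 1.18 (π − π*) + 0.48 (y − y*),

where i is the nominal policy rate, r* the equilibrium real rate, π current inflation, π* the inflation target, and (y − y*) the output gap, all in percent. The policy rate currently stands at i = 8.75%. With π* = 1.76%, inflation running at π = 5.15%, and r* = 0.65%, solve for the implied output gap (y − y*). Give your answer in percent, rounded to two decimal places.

0.48 (y − y*) = 8.75 − 0.65 − 5.15 − 1.18 × (5.15 − 1.76) = -1.0502
(y − y*) = -1.0502 / 0.48 = -2.19

-2.19%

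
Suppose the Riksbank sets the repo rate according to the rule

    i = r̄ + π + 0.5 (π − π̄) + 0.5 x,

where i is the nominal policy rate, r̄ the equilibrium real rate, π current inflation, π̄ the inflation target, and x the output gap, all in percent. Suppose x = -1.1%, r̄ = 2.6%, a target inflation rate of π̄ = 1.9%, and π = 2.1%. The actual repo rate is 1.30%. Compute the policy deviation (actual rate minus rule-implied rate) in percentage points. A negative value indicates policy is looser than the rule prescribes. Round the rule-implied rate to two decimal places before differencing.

i = 2.6 + 2.1 + 0.5 × (2.1 − 1.9) + 0.5 × (-1.1)
   = 2.6 + 2.1 + 0.1 − 0.55 = 4.25
Deviation = 1.30 − 4.25 = -2.95 pp.

-2.95 pp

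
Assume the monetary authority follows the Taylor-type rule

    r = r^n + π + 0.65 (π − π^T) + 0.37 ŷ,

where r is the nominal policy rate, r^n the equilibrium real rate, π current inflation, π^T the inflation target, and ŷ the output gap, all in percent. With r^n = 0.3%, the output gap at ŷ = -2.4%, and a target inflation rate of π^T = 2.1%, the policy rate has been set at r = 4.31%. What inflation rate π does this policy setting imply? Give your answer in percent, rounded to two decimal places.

3.80%

Collecting π: r = r^n + (1 + 0.65) π − 0.65 π^T + 0.37 ŷ
1.65 π = 4.31 − 0.3 + 0.65 × 2.1 − 0.37 × (-2.4) = 6.263
π = 6.263 / 1.65 = 3.80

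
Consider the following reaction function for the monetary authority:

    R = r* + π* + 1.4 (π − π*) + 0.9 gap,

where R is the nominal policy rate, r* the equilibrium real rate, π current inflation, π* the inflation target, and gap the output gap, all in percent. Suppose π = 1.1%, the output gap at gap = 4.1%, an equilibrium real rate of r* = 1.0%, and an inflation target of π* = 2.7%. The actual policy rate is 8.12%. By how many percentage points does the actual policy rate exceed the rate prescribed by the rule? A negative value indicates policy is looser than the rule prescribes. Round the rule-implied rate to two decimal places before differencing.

2.97 pp

R = 1.0 + 2.7 + 1.4 × (1.1 − 2.7) + 0.9 × 4.1
   = 1.0 + 2.7 − 2.24 + 3.69 = 5.15
Deviation = 8.12 − 5.15 = 2.97 pp.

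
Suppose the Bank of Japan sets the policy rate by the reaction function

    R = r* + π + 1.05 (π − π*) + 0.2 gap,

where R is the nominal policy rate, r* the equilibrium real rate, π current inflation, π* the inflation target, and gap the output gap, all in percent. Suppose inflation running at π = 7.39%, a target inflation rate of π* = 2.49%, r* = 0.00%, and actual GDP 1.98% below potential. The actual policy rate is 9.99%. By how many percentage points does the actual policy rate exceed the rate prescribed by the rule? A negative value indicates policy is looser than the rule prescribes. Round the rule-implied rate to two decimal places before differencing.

Output 1.98% below potential → gap = -1.98.
R = 0.00 + 7.39 + 1.05 × (7.39 − 2.49) + 0.2 × (-1.98)
   = 0.00 + 7.39 + 5.145 − 0.396 = 12.14
Deviation = 9.99 − 12.14 = -2.15 pp.

-2.15 pp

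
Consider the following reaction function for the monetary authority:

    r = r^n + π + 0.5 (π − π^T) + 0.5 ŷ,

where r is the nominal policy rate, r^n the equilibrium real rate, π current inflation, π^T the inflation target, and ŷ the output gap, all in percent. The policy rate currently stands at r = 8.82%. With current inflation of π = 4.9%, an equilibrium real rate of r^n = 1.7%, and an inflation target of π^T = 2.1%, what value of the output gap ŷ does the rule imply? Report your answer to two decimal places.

0.5 ŷ = 8.82 − 1.7 − 4.9 − 0.5 × (4.9 − 2.1) = 0.82
ŷ = 0.82 / 0.5 = 1.64

1.64%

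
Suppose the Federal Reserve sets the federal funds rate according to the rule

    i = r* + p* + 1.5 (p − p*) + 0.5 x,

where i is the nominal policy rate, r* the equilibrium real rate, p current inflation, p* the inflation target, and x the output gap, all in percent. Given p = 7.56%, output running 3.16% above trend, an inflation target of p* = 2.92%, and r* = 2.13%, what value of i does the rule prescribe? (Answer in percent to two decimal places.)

Output 3.16% above potential → x = 3.16.
i = 2.13 + 2.92 + 1.5 × (7.56 − 2.92) + 0.5 × 3.16
   = 2.13 + 2.92 + 6.96 + 1.58 = 13.59

13.59%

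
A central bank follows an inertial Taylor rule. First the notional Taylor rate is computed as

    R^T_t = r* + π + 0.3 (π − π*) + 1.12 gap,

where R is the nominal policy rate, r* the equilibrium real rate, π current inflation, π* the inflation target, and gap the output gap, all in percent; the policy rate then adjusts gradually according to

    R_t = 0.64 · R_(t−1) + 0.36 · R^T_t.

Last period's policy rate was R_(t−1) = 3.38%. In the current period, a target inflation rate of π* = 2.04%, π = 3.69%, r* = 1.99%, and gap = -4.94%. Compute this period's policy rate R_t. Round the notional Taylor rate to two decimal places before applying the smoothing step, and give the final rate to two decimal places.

2.39%

R^T_t = 1.99 + 3.69 + 0.3 × (3.69 − 2.04) + 1.12 × (-4.94)
   = 1.99 + 3.69 + 0.495 − 5.5328 = 0.64
R_t = 0.64 × 3.38 + 0.36 × 0.64 = 2.1632 + 0.2304 = 2.39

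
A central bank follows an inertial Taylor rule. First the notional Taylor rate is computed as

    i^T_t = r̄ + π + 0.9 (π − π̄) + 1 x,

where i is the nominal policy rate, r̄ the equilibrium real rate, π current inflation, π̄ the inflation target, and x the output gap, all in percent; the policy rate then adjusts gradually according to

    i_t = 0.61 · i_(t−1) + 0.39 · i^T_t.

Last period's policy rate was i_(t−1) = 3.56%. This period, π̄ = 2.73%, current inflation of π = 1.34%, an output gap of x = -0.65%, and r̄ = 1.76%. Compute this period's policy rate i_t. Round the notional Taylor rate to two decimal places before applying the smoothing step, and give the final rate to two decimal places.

2.64%

i^T_t = 1.76 + 1.34 + 0.9 × (1.34 − 2.73) + 1 × (-0.65)
   = 1.76 + 1.34 − 1.251 − 0.65 = 1.20
i_t = 0.61 × 3.56 + 0.39 × 1.20 = 2.1716 + 0.468 = 2.64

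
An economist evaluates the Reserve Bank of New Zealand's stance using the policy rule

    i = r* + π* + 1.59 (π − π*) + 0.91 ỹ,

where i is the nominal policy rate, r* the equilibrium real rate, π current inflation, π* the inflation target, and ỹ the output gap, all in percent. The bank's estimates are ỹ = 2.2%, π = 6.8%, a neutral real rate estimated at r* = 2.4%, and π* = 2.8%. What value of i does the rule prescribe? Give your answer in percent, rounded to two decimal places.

i = 2.4 + 2.8 + 1.59 × (6.8 − 2.8) + 0.91 × 2.2
   = 2.4 + 2.8 + 6.36 + 2.002 = 13.56

13.56%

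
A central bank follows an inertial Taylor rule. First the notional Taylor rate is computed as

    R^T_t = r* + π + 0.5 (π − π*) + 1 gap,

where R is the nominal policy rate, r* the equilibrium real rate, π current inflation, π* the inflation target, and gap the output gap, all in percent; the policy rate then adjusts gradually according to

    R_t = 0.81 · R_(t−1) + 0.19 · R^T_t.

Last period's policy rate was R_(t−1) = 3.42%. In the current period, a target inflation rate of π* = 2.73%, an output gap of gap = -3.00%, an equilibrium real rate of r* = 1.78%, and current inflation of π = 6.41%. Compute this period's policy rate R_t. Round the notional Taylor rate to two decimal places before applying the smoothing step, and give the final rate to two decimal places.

4.11%

R^T_t = 1.78 + 6.41 + 0.5 × (6.41 − 2.73) + 1 × (-3.00)
   = 1.78 + 6.41 + 1.84 − 3 = 7.03
R_t = 0.81 × 3.42 + 0.19 × 7.03 = 2.7702 + 1.3357 = 4.11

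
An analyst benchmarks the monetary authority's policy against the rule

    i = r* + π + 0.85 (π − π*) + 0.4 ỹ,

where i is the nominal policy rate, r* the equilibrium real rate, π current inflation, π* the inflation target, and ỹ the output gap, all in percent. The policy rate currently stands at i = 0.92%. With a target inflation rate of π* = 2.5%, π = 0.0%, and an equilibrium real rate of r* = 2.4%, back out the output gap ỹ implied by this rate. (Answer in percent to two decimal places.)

1.61%

0.4 ỹ = 0.92 − 2.4 − 0.0 − 0.85 × (0.0 − 2.5) = 0.645
ỹ = 0.645 / 0.4 = 1.61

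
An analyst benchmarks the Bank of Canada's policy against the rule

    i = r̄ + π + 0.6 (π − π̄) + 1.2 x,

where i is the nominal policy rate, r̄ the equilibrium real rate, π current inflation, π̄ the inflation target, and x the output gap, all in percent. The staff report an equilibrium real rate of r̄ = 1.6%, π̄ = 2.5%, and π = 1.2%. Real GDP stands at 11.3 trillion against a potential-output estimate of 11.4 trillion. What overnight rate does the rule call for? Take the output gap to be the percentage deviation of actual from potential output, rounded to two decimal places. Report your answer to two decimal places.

0.96%

Output gap = 100 × (11.3 − 11.4) / 11.4 = -0.88%.
i = 1.60 + 1.20 + 0.6 × (1.20 − 2.50) + 1.2 × (-0.88)
   = 1.60 + 1.2 − 0.78 − 1.056 = 0.96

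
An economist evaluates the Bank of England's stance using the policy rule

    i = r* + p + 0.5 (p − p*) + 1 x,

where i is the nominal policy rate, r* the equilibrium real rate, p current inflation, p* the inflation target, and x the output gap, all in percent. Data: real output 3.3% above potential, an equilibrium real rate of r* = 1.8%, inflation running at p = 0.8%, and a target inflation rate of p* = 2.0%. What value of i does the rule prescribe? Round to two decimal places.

Output 3.3% above potential → x = 3.3.
i = 1.8 + 0.8 + 0.5 × (0.8 − 2.0) + 1 × 3.3
   = 1.8 + 0.8 − 0.6 + 3.3 = 5.30

5.30%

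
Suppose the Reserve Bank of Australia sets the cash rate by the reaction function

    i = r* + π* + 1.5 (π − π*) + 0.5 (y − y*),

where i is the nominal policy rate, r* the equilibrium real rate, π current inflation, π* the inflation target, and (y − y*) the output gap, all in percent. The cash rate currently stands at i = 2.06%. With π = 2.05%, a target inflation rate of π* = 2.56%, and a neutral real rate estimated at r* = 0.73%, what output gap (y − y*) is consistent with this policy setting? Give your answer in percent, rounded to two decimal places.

-0.93%

0.5 (y − y*) = 2.06 − 0.73 − 2.56 − 1.5 × (2.05 − 2.56) = -0.465
(y − y*) = -0.465 / 0.5 = -0.93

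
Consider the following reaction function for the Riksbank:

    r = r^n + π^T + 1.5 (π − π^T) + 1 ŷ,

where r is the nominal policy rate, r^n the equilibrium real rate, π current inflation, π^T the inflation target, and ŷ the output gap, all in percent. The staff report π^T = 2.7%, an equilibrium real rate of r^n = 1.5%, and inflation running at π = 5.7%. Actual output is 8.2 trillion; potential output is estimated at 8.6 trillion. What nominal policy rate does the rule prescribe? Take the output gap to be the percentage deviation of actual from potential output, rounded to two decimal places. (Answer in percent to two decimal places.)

4.05%

Output gap = 100 × (8.2 − 8.6) / 8.6 = -4.65%.
r = 1.50 + 2.70 + 1.5 × (5.70 − 2.70) + 1 × (-4.65)
   = 1.50 + 2.7 + 4.5 − 4.65 = 4.05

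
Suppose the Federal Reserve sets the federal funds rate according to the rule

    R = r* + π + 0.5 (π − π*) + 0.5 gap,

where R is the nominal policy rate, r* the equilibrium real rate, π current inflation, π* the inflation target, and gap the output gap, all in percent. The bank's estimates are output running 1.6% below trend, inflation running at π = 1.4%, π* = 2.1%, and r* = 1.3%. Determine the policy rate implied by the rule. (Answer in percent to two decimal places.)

Output 1.6% below potential → gap = -1.6.
R = 1.3 + 1.4 + 0.5 × (1.4 − 2.1) + 0.5 × (-1.6)
   = 1.3 + 1.4 − 0.35 − 0.8 = 1.55

1.55%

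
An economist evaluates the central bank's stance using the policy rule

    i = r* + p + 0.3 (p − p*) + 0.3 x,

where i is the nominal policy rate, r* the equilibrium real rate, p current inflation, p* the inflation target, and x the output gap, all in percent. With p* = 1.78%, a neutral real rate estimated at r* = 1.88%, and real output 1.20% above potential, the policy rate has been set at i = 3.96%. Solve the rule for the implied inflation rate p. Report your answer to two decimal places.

1.73%

Output 1.20% above potential → x = 1.20.
Collecting p: i = r* + (1 + 0.3) p − 0.3 p* + 0.3 x
1.3 p = 3.96 − 1.88 + 0.3 × 1.78 − 0.3 × 1.20 = 2.254
p = 2.254 / 1.3 = 1.73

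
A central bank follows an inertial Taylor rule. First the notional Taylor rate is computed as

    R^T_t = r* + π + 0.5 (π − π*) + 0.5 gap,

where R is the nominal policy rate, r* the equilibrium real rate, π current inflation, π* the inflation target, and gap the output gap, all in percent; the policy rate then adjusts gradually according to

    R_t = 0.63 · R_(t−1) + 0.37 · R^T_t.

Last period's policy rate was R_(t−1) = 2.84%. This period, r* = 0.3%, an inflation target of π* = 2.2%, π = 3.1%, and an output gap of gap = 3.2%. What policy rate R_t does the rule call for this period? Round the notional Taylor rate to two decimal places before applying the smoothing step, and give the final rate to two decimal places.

R^T_t = 0.3 + 3.1 + 0.5 × (3.1 − 2.2) + 0.5 × 3.2
   = 0.3 + 3.1 + 0.45 + 1.6 = 5.45
R_t = 0.63 × 2.84 + 0.37 × 5.45 = 1.7892 + 2.0165 = 3.81

3.81%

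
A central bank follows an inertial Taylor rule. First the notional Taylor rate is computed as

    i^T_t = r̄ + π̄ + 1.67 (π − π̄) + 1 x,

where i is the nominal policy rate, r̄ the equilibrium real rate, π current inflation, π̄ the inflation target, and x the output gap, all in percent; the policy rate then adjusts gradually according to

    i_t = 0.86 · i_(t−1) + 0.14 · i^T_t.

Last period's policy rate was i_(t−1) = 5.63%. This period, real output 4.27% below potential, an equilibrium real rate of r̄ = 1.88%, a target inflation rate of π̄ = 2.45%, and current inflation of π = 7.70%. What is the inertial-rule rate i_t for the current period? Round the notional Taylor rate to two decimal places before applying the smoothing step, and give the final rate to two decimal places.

6.08%

Output 4.27% below potential → x = -4.27.
i^T_t = 1.88 + 2.45 + 1.67 × (7.70 − 2.45) + 1 × (-4.27)
   = 1.88 + 2.45 + 8.7675 − 4.27 = 8.83
i_t = 0.86 × 5.63 + 0.14 × 8.83 = 4.8418 + 1.2362 = 6.08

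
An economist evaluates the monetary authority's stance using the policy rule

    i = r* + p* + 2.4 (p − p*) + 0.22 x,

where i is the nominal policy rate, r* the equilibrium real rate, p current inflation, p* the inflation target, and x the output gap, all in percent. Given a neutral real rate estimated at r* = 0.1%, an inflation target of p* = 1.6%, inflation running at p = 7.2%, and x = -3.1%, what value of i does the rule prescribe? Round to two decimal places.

14.46%

i = 0.1 + 1.6 + 2.4 × (7.2 − 1.6) + 0.22 × (-3.1)
   = 0.1 + 1.6 + 13.44 − 0.682 = 14.46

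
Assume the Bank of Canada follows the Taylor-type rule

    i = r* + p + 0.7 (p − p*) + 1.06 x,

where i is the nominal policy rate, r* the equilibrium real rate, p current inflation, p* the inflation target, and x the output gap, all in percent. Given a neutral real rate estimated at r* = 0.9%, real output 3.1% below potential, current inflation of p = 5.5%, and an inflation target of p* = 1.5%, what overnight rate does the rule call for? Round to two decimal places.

Output 3.1% below potential → x = -3.1.
i = 0.9 + 5.5 + 0.7 × (5.5 − 1.5) + 1.06 × (-3.1)
   = 0.9 + 5.5 + 2.8 − 3.286 = 5.91

5.91%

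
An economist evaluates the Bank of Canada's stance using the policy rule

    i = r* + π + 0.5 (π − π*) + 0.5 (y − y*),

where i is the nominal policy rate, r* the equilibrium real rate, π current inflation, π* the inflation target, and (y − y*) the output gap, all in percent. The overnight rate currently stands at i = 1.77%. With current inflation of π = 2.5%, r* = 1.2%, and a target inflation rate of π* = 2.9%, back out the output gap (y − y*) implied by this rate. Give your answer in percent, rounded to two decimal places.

0.5 (y − y*) = 1.77 − 1.2 − 2.5 − 0.5 × (2.5 − 2.9) = -1.73
(y − y*) = -1.73 / 0.5 = -3.46

-3.46%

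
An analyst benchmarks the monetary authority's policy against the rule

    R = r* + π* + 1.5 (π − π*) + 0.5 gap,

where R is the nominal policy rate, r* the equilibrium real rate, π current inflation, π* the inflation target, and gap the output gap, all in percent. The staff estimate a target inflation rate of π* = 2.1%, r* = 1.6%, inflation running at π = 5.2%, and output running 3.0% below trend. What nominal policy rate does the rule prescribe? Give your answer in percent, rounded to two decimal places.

Output 3.0% below potential → gap = -3.0.
R = 1.6 + 2.1 + 1.5 × (5.2 − 2.1) + 0.5 × (-3.0)
   = 1.6 + 2.1 + 4.65 − 1.5 = 6.85

6.85%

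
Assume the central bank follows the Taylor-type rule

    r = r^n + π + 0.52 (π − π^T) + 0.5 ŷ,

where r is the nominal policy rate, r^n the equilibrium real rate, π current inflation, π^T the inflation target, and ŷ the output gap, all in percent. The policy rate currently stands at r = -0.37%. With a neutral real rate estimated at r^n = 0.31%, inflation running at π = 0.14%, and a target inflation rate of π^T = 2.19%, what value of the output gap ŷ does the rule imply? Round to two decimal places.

0.49%

0.5 ŷ = -0.37 − 0.31 − 0.14 − 0.52 × (0.14 − 2.19) = 0.246
ŷ = 0.246 / 0.5 = 0.49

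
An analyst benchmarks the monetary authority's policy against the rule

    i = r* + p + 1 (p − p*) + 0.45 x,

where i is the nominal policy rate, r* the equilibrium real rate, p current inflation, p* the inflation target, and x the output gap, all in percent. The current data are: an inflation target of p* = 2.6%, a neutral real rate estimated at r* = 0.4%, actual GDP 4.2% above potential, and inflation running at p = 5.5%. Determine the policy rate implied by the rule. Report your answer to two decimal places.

10.69%

Output 4.2% above potential → x = 4.2.
i = 0.4 + 5.5 + 1 × (5.5 − 2.6) + 0.45 × 4.2
   = 0.4 + 5.5 + 2.9 + 1.89 = 10.69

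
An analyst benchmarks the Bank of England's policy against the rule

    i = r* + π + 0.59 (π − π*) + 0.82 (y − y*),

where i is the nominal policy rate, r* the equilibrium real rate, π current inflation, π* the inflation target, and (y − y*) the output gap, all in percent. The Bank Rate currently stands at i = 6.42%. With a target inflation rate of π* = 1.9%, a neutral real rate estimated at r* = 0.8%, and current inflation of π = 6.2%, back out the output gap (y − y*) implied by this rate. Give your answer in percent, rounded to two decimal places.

-3.80%

0.82 (y − y*) = 6.42 − 0.8 − 6.2 − 0.59 × (6.2 − 1.9) = -3.117
(y − y*) = -3.117 / 0.82 = -3.80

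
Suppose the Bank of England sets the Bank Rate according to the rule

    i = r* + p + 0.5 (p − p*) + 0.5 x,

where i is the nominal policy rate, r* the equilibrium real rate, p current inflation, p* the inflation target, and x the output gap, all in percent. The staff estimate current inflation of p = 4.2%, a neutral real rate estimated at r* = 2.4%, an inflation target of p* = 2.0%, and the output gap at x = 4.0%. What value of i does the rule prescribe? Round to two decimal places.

9.70%

i = 2.4 + 4.2 + 0.5 × (4.2 − 2.0) + 0.5 × 4.0
   = 2.4 + 4.2 + 1.1 + 2 = 9.70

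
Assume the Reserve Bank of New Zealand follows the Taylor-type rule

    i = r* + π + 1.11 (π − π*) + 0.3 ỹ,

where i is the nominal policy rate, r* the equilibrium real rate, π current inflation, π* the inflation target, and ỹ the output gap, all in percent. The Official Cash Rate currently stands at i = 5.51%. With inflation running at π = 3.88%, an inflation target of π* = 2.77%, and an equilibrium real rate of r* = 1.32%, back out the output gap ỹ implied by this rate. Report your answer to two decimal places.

-3.07%

0.3 ỹ = 5.51 − 1.32 − 3.88 − 1.11 × (3.88 − 2.77) = -0.9221
ỹ = -0.9221 / 0.3 = -3.07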